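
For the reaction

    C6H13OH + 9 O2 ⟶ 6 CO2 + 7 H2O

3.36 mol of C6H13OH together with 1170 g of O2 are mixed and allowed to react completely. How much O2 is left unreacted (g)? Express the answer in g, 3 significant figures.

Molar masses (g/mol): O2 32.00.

n(C6H13OH) = 3.360 mol
n(O2) = 1170 / 32.00 = 36.56 mol
n/ν for C6H13OH = 3.360/1 = 3.360
n/ν for O2 = 36.56/9 = 4.062
Smallest n/ν is C6H13OH → limiting reagent.
O2 consumed = (9/1) × 3.360 = 30.24 mol
O2 remaining = 36.56 − 30.24 = 6.320 mol
mass = 6.320 × 32.00 = 202.2 g

202 g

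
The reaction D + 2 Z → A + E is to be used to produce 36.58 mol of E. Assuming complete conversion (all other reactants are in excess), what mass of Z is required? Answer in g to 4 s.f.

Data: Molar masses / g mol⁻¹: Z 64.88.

n(E) = 36.58 mol
n(Z) = (2/1) × 36.58 = 73.16 mol
mass = 73.16 × 64.88 = 4747 g

4747 g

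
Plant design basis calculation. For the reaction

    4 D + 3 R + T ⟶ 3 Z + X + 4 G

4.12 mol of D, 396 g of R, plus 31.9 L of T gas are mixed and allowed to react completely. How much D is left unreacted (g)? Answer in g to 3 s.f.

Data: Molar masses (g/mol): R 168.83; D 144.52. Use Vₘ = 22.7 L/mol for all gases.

143 g

n(D) = 4.120 mol
n(R) = 396.0 / 168.83 = 2.346 mol
n(T) = 31.90 / 22.7 = 1.405 mol
n/ν for D = 4.120/4 = 1.030
n/ν for R = 2.346/3 = 0.7820
n/ν for T = 1.405/1 = 1.405
Smallest n/ν is R → limiting reagent.
D consumed = (4/3) × 2.346 = 3.128 mol
D remaining = 4.120 − 3.128 = 0.9920 mol
mass = 0.9920 × 144.52 = 143.4 g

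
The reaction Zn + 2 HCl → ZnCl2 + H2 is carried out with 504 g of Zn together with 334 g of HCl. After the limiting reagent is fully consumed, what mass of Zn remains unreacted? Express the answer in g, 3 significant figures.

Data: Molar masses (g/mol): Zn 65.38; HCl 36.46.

205 g

n(Zn) = 504.0 / 65.38 = 7.709 mol
n(HCl) = 334.0 / 36.46 = 9.161 mol
n/ν → Zn: 7.709, HCl: 4.581; HCl is limiting.
Zn consumed = (1/2) × 9.161 = 4.581 mol
Zn remaining = 7.709 − 4.581 = 3.128 mol
mass = 3.128 × 65.38 = 204.5 g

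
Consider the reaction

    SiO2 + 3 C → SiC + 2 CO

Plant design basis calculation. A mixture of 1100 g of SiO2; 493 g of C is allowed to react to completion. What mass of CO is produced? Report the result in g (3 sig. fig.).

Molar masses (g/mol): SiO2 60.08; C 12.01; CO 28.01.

767 g

n(SiO2) = 1100 / 60.08 = 18.31 mol
n(C) = 493.0 / 12.01 = 41.05 mol
n/ν for SiO2 = 18.31/1 = 18.31
n/ν for C = 41.05/3 = 13.68
Smallest n/ν is C → limiting reagent.
n(CO) = (2/3) × 41.05 = 27.37 mol
mass = 27.37 × 28.01 = 766.6 g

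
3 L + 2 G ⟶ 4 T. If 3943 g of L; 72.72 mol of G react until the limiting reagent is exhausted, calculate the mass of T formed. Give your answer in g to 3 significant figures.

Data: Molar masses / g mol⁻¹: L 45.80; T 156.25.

17900 g

n(L) = 3943 / 45.80 = 86.09 mol
n(G) = 72.72 mol
n/ν for L = 86.09/3 = 28.70
n/ν for G = 72.72/2 = 36.36
Smallest n/ν is L → limiting reagent.
n(T) = (4/3) × 86.09 = 114.8 mol
mass = 114.8 × 156.25 = 17940 g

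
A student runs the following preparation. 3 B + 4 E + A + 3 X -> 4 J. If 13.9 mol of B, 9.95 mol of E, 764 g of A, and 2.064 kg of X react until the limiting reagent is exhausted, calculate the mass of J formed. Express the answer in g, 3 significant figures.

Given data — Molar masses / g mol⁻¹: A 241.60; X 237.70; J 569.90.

5670 g

n(B) = 13.90 mol
n(E) = 9.950 mol
n(A) = 764.0 / 241.60 = 3.162 mol
n(X) = 2.064×1000 / 237.70 = 8.683 mol
n/ν for B = 13.90/3 = 4.633
n/ν for E = 9.950/4 = 2.488
n/ν for A = 3.162/1 = 3.162
n/ν for X = 8.683/3 = 2.894
Smallest n/ν is E → limiting reagent.
n(J) = (4/4) × 9.950 = 9.950 mol
mass = 9.950 × 569.90 = 5671 g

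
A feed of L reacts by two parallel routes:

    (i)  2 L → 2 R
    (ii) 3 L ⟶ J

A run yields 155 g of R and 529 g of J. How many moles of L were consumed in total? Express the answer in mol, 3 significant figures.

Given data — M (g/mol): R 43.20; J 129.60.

n(R) = 155 / 43.20 = 3.588 mol
n(J) = 529 / 129.60 = 4.082 mol
n(L) via (i) = (2/2)×3.588 = 3.588 mol
n(L) via (ii) = (3/1)×4.082 = 12.25 mol
total n(L) = 3.588 + 12.25 = 15.84 mol

15.8 mol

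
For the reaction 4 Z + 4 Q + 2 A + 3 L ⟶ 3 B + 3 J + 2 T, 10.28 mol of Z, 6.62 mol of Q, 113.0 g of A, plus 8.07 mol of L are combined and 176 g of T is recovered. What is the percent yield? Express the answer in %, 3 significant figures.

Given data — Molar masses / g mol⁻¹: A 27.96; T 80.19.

66.3 %

n(Z) = 10.28 mol
n(Q) = 6.620 mol
n(A) = 113.0 / 27.96 = 4.041 mol
n(L) = 8.070 mol
n/ν for Z = 10.28/4 = 2.570
n/ν for Q = 6.620/4 = 1.655
n/ν for A = 4.041/2 = 2.021
n/ν for L = 8.070/3 = 2.690
Smallest n/ν is Q → limiting reagent.
theoretical n(T) = (2/4) × 6.620 = 3.310 mol → 265.4 g
% yield = 176 / 265.4 × 100 = 66.31 %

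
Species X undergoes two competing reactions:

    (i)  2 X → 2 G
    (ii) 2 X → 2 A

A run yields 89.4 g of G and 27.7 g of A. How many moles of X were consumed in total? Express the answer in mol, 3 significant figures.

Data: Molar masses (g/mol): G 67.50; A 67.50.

n(G) = 89.4 / 67.50 = 1.324 mol
n(A) = 27.7 / 67.50 = 0.4104 mol
n(X) via (i) = (2/2)×1.324 = 1.324 mol
n(X) via (ii) = (2/2)×0.4104 = 0.4104 mol
total n(X) = 1.324 + 0.4104 = 1.734 mol

1.73 mol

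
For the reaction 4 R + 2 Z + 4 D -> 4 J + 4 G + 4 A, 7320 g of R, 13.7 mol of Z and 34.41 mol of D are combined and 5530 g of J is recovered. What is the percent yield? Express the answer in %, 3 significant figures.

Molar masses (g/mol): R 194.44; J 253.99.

n(R) = 7320 / 194.44 = 37.65 mol
n(Z) = 13.70 mol
n(D) = 34.41 mol
n/ν → R: 9.413, Z: 6.850, D: 8.603; Z is limiting.
theoretical n(J) = (4/2) × 13.70 = 27.40 mol → 6959 g
% yield = 5530 / 6959 × 100 = 79.47 %

79.5 %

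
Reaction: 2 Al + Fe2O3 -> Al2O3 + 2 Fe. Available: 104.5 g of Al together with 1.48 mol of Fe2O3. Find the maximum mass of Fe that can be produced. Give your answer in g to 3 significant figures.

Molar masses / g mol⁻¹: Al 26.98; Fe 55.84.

n(Al) = 104.5 / 26.98 = 3.873 mol
n(Fe2O3) = 1.480 mol
n/ν for Al = 3.873/2 = 1.937
n/ν for Fe2O3 = 1.480/1 = 1.480
Smallest n/ν is Fe2O3 → limiting reagent.
n(Fe) = (2/1) × 1.480 = 2.960 mol
mass = 2.960 × 55.84 = 165.3 g

165 g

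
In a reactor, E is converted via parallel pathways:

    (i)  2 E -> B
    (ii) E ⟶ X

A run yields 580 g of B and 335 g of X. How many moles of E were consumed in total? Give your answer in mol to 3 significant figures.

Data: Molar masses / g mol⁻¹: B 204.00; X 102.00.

8.97 mol

n(B) = 580 / 204.00 = 2.843 mol
n(X) = 335 / 102.00 = 3.284 mol
n(E) via (i) = (2/1)×2.843 = 5.686 mol
n(E) via (ii) = (1/1)×3.284 = 3.284 mol
total n(E) = 5.686 + 3.284 = 8.970 mol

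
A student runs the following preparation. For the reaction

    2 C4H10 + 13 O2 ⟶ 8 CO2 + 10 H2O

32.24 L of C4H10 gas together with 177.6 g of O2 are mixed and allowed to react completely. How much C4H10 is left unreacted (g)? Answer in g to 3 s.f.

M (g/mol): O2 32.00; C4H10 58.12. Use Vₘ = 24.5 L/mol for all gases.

26.9 g

n(C4H10) = 32.24 / 24.5 = 1.316 mol
n(O2) = 177.6 / 32.00 = 5.550 mol
n/ν for C4H10 = 1.316/2 = 0.6580
n/ν for O2 = 5.550/13 = 0.4269
Smallest n/ν is O2 → limiting reagent.
C4H10 consumed = (2/13) × 5.550 = 0.8538 mol
C4H10 remaining = 1.316 − 0.8538 = 0.4622 mol
mass = 0.4622 × 58.12 = 26.86 g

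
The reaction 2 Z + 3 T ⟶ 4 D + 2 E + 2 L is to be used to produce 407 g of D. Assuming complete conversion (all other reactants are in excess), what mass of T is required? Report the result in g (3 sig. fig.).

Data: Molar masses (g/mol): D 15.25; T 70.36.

1410 g

n(D) = 407 / 15.25 = 26.69 mol
n(T) = (3/4) × 26.69 = 20.02 mol
mass = 20.02 × 70.36 = 1409 g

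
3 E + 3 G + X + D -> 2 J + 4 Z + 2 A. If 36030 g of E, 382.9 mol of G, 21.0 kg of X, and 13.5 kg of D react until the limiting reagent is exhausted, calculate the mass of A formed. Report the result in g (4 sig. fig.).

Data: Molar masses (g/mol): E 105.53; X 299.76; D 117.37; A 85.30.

11950 g

n(E) = 36030 / 105.53 = 341.4 mol
n(G) = 382.9 mol
n(X) = 21.00×1000 / 299.76 = 70.06 mol
n(D) = 13.50×1000 / 117.37 = 115.0 mol
n/ν for E = 341.4/3 = 113.8
n/ν for G = 382.9/3 = 127.6
n/ν for X = 70.06/1 = 70.06
n/ν for D = 115.0/1 = 115.0
Smallest n/ν is X → limiting reagent.
n(A) = (2/1) × 70.06 = 140.1 mol
mass = 140.1 × 85.30 = 11950 g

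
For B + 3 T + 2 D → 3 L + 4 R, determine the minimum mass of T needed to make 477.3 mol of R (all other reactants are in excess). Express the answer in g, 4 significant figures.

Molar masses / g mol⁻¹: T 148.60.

n(R) = 477.3 mol
n(T) = (3/4) × 477.3 = 358.0 mol
mass = 358.0 × 148.60 = 53200 g

53200 g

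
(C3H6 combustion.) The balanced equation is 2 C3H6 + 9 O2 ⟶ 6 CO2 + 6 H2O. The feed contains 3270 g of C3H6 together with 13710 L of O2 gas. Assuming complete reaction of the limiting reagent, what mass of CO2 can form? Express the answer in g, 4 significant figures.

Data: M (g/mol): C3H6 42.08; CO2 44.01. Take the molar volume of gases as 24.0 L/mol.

10260 g

n(C3H6) = 3270 / 42.08 = 77.71 mol
n(O2) = 13710 / 24.0 = 571.3 mol
n/ν → C3H6: 38.86, O2: 63.48; C3H6 is limiting.
n(CO2) = (6/2) × 77.71 = 233.1 mol
mass = 233.1 × 44.01 = 10260 g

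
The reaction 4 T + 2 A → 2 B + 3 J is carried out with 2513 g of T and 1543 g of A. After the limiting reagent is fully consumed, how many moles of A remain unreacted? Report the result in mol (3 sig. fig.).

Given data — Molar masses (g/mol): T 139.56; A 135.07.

n(T) = 2513 / 139.56 = 18.01 mol
n(A) = 1543 / 135.07 = 11.42 mol
n/ν → T: 4.503, A: 5.710; T is limiting.
A consumed = (2/4) × 18.01 = 9.005 mol
A remaining = 11.42 − 9.005 = 2.415 mol

2.42 mol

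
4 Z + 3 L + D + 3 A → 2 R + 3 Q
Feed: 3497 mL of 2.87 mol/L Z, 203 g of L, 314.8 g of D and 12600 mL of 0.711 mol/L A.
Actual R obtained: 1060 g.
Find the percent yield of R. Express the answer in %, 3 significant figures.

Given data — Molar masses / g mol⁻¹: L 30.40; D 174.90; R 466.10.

63.2 %

n(Z) = 2.87 × 3497/1000 = 10.04 mol
n(L) = 203.0 / 30.40 = 6.678 mol
n(D) = 314.8 / 174.90 = 1.800 mol
n(A) = 0.711 × 12600/1000 = 8.959 mol
n/ν for Z = 10.04/4 = 2.510
n/ν for L = 6.678/3 = 2.226
n/ν for D = 1.800/1 = 1.800
n/ν for A = 8.959/3 = 2.986
Smallest n/ν is D → limiting reagent.
theoretical n(R) = (2/1) × 1.800 = 3.600 mol → 1678 g
% yield = 1060 / 1678 × 100 = 63.17 %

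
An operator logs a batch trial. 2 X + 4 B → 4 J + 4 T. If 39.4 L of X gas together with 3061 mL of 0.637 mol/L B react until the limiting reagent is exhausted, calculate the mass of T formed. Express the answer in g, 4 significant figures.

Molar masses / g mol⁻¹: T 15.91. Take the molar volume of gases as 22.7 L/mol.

n(X) = 39.40 / 22.7 = 1.736 mol
n(B) = 0.637 × 3061/1000 = 1.950 mol
n/ν for X = 1.736/2 = 0.8680
n/ν for B = 1.950/4 = 0.4875
Smallest n/ν is B → limiting reagent.
n(T) = (4/4) × 1.950 = 1.950 mol
mass = 1.950 × 15.91 = 31.02 g

31.02 g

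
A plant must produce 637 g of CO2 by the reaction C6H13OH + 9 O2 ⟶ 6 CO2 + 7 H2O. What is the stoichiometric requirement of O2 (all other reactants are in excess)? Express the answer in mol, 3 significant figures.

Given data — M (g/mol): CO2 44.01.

n(CO2) = 637 / 44.01 = 14.47 mol
n(O2) = (9/6) × 14.47 = 21.71 mol

21.7 mol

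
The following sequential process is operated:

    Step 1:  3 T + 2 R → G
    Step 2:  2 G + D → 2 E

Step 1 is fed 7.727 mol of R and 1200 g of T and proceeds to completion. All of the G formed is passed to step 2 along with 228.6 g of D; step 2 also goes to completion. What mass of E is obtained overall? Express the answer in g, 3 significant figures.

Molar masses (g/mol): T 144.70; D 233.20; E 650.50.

1280 g

Step 1:
n(R) = 7.727 mol
n(T) = 1200 / 144.70 = 8.293 mol
n/ν for R = 7.727/2 = 3.864
n/ν for T = 8.293/3 = 2.764
Smallest n/ν is T → limiting reagent.
n(G) produced = (1/3) × 8.293 = 2.764 mol
Step 2:
n(G) available = 2.764 mol
n(D) = 228.6 / 233.20 = 0.9803 mol
n/ν for G = 2.764/2 = 1.382
n/ν for D = 0.9803/1 = 0.9803
Smallest n/ν is D → limiting reagent.
n(E) = (2/1) × 0.9803 = 1.961 mol
mass = 1.961 × 650.50 = 1276 g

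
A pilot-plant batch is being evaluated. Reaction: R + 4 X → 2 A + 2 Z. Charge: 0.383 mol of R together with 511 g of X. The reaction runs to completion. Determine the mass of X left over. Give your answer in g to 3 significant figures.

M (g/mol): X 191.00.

218 g

n(R) = 0.3830 mol
n(X) = 511.0 / 191.00 = 2.675 mol
n/ν for R = 0.3830/1 = 0.3830
n/ν for X = 2.675/4 = 0.6688
Smallest n/ν is R → limiting reagent.
X consumed = (4/1) × 0.3830 = 1.532 mol
X remaining = 2.675 − 1.532 = 1.143 mol
mass = 1.143 × 191.00 = 218.3 g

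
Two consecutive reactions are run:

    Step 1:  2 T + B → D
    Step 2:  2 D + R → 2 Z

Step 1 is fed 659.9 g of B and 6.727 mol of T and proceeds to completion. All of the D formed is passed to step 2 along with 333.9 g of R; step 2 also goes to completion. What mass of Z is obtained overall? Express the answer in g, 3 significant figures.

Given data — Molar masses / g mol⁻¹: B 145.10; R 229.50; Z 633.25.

1840 g

Step 1:
n(B) = 659.9 / 145.10 = 4.548 mol
n(T) = 6.727 mol
n/ν → B: 4.548, T: 3.364; T is limiting.
n(D) produced = (1/2) × 6.727 = 3.364 mol
Step 2:
n(D) available = 3.364 mol
n(R) = 333.9 / 229.50 = 1.455 mol
n/ν → D: 1.682, R: 1.455; R is limiting.
n(Z) = (2/1) × 1.455 = 2.910 mol
mass = 2.910 × 633.25 = 1843 g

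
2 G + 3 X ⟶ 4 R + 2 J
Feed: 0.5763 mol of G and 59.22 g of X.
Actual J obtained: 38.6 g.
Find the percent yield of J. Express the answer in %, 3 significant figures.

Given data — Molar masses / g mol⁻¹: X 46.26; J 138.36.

48.4 %

n(G) = 0.5763 mol
n(X) = 59.22 / 46.26 = 1.280 mol
n/ν → G: 0.2882, X: 0.4267; G is limiting.
theoretical n(J) = (2/2) × 0.5763 = 0.5763 mol → 79.74 g
% yield = 38.6 / 79.74 × 100 = 48.41 %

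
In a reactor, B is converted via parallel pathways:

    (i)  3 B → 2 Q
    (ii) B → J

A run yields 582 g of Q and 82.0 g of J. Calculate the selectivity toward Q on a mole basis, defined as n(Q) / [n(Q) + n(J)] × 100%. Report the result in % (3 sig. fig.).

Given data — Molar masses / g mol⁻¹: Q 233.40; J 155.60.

n(Q) = 582 / 233.40 = 2.494 mol
n(J) = 82.0 / 155.60 = 0.5270 mol
selectivity = 2.494/(2.494+0.5270) × 100 = 82.56 %

82.6 %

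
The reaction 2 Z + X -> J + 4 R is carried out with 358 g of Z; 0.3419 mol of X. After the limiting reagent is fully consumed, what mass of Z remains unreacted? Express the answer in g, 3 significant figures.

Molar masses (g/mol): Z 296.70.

n(Z) = 358.0 / 296.70 = 1.207 mol
n(X) = 0.3419 mol
n/ν → Z: 0.6035, X: 0.3419; X is limiting.
Z consumed = (2/1) × 0.3419 = 0.6838 mol
Z remaining = 1.207 − 0.6838 = 0.5232 mol
mass = 0.5232 × 296.70 = 155.2 g

155 g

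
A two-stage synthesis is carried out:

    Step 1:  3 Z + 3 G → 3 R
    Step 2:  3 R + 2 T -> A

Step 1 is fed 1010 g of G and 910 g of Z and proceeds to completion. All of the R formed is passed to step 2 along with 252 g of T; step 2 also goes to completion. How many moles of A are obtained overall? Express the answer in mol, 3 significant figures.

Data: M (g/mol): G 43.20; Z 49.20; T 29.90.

Step 1:
n(G) = 1010 / 43.20 = 23.38 mol
n(Z) = 910.0 / 49.20 = 18.50 mol
n/ν → G: 7.793, Z: 6.167; Z is limiting.
n(R) produced = (3/3) × 18.50 = 18.50 mol
Step 2:
n(R) available = 18.50 mol
n(T) = 252.0 / 29.90 = 8.428 mol
n/ν → R: 6.167, T: 4.214; T is limiting.
n(A) = (1/2) × 8.428 = 4.214 mol

4.21 mol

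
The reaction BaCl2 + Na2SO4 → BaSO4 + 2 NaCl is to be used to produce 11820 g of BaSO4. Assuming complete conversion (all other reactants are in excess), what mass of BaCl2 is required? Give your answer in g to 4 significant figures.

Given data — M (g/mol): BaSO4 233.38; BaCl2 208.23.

n(BaSO4) = 11820 / 233.38 = 50.65 mol
n(BaCl2) = (1/1) × 50.65 = 50.65 mol
mass = 50.65 × 208.23 = 10550 g

10550 g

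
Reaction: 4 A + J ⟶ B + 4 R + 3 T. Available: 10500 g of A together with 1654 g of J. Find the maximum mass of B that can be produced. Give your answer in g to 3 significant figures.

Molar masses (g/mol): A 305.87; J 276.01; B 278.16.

1670 g

n(A) = 10500 / 305.87 = 34.33 mol
n(J) = 1654 / 276.01 = 5.993 mol
n/ν for A = 34.33/4 = 8.583
n/ν for J = 5.993/1 = 5.993
Smallest n/ν is J → limiting reagent.
n(B) = (1/1) × 5.993 = 5.993 mol
mass = 5.993 × 278.16 = 1667 g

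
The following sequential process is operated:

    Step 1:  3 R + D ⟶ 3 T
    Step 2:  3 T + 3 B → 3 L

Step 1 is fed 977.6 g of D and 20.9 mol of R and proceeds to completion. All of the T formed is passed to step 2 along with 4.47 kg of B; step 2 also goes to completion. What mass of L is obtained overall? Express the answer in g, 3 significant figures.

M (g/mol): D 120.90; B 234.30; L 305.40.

5830 g

Step 1:
n(D) = 977.6 / 120.90 = 8.086 mol
n(R) = 20.90 mol
n/ν for D = 8.086/1 = 8.086
n/ν for R = 20.90/3 = 6.967
Smallest n/ν is R → limiting reagent.
n(T) produced = (3/3) × 20.90 = 20.90 mol
Step 2:
n(T) available = 20.90 mol
n(B) = 4.470×1000 / 234.30 = 19.08 mol
n/ν for T = 20.90/3 = 6.967
n/ν for B = 19.08/3 = 6.360
Smallest n/ν is B → limiting reagent.
n(L) = (3/3) × 19.08 = 19.08 mol
mass = 19.08 × 305.40 = 5827 g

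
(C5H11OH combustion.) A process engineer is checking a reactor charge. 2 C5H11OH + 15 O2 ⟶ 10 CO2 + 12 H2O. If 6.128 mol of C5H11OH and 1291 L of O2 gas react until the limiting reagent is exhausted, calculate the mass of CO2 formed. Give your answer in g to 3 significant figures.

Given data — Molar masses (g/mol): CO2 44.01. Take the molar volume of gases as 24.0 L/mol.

1350 g

n(C5H11OH) = 6.128 mol
n(O2) = 1291 / 24.0 = 53.79 mol
n/ν for C5H11OH = 6.128/2 = 3.064
n/ν for O2 = 53.79/15 = 3.586
Smallest n/ν is C5H11OH → limiting reagent.
n(CO2) = (10/2) × 6.128 = 30.64 mol
mass = 30.64 × 44.01 = 1348 g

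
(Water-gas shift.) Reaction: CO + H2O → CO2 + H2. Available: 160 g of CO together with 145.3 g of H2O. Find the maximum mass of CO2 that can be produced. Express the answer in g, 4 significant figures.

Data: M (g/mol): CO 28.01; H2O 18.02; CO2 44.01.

n(CO) = 160.0 / 28.01 = 5.712 mol
n(H2O) = 145.3 / 18.02 = 8.063 mol
n/ν for CO = 5.712/1 = 5.712
n/ν for H2O = 8.063/1 = 8.063
Smallest n/ν is CO → limiting reagent.
n(CO2) = (1/1) × 5.712 = 5.712 mol
mass = 5.712 × 44.01 = 251.4 g

251.4 g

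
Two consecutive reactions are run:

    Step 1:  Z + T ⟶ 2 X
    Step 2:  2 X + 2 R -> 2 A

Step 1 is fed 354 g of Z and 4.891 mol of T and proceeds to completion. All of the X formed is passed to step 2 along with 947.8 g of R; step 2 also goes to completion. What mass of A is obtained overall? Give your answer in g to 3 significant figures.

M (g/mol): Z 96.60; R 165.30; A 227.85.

1310 g

Step 1:
n(Z) = 354.0 / 96.60 = 3.665 mol
n(T) = 4.891 mol
n/ν for Z = 3.665/1 = 3.665
n/ν for T = 4.891/1 = 4.891
Smallest n/ν is Z → limiting reagent.
n(X) produced = (2/1) × 3.665 = 7.330 mol
Step 2:
n(X) available = 7.330 mol
n(R) = 947.8 / 165.30 = 5.734 mol
n/ν for X = 7.330/2 = 3.665
n/ν for R = 5.734/2 = 2.867
Smallest n/ν is R → limiting reagent.
n(A) = (2/2) × 5.734 = 5.734 mol
mass = 5.734 × 227.85 = 1306 g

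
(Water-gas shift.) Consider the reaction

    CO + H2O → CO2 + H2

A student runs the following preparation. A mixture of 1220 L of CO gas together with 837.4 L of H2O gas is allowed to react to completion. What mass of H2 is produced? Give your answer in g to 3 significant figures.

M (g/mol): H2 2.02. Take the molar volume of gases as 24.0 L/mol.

n(CO) = 1220 / 24.0 = 50.83 mol
n(H2O) = 837.4 / 24.0 = 34.89 mol
n/ν → CO: 50.83, H2O: 34.89; H2O is limiting.
n(H2) = (1/1) × 34.89 = 34.89 mol
mass = 34.89 × 2.02 = 70.48 g

70.5 g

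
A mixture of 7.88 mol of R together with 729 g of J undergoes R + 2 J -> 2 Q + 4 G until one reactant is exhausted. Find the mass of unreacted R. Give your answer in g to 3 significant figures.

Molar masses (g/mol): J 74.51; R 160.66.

480 g

n(R) = 7.880 mol
n(J) = 729.0 / 74.51 = 9.784 mol
n/ν → R: 7.880, J: 4.892; J is limiting.
R consumed = (1/2) × 9.784 = 4.892 mol
R remaining = 7.880 − 4.892 = 2.988 mol
mass = 2.988 × 160.66 = 480.1 g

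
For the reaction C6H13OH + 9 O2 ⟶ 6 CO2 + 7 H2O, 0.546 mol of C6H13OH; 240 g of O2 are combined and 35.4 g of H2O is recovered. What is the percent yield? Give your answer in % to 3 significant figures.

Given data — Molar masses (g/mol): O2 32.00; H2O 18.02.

51.4 %

n(C6H13OH) = 0.5460 mol
n(O2) = 240.0 / 32.00 = 7.500 mol
n/ν → C6H13OH: 0.5460, O2: 0.8333; C6H13OH is limiting.
theoretical n(H2O) = (7/1) × 0.5460 = 3.822 mol → 68.87 g
% yield = 35.4 / 68.87 × 100 = 51.40 %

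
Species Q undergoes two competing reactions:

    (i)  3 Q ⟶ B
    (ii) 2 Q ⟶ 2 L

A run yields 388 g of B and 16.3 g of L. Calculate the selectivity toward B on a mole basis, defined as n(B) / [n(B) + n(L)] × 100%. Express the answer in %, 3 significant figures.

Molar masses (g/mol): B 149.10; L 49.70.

n(B) = 388 / 149.10 = 2.602 mol
n(L) = 16.3 / 49.70 = 0.3280 mol
selectivity = 2.602/(2.602+0.3280) × 100 = 88.81 %

88.8 %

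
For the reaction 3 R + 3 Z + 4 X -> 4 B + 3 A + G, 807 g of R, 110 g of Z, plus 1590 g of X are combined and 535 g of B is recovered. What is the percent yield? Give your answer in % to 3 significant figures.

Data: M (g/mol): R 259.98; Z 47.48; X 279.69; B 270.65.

64.0 %

n(R) = 807.0 / 259.98 = 3.104 mol
n(Z) = 110.0 / 47.48 = 2.317 mol
n(X) = 1590 / 279.69 = 5.685 mol
n/ν → R: 1.035, Z: 0.7723, X: 1.421; Z is limiting.
theoretical n(B) = (4/3) × 2.317 = 3.089 mol → 836.0 g
% yield = 535 / 836.0 × 100 = 64.00 %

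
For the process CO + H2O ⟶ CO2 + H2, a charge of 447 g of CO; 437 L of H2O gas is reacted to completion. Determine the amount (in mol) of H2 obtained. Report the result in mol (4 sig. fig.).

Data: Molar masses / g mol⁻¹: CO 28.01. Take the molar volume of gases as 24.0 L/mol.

n(CO) = 447.0 / 28.01 = 15.96 mol
n(H2O) = 437.0 / 24.0 = 18.21 mol
n/ν → CO: 15.96, H2O: 18.21; CO is limiting.
n(H2) = (1/1) × 15.96 = 15.96 mol

15.96 mol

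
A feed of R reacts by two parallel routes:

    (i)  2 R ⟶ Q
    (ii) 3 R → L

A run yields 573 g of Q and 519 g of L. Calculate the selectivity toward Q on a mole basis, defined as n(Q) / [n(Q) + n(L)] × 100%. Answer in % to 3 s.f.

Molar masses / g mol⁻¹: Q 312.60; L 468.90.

n(Q) = 573 / 312.60 = 1.833 mol
n(L) = 519 / 468.90 = 1.107 mol
selectivity = 1.833/(1.833+1.107) × 100 = 62.35 %

62.4 %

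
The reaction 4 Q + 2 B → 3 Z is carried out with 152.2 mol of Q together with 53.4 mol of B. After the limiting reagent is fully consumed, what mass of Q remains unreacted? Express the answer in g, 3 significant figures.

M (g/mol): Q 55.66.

2530 g

n(Q) = 152.2 mol
n(B) = 53.40 mol
n/ν for Q = 152.2/4 = 38.05
n/ν for B = 53.40/2 = 26.70
Smallest n/ν is B → limiting reagent.
Q consumed = (4/2) × 53.40 = 106.8 mol
Q remaining = 152.2 − 106.8 = 45.40 mol
mass = 45.40 × 55.66 = 2527 g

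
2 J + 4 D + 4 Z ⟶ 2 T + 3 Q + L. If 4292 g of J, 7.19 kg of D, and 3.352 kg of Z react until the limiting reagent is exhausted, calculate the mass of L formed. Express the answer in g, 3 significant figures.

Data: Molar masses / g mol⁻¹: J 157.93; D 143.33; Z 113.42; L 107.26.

n(J) = 4292 / 157.93 = 27.18 mol
n(D) = 7.190×1000 / 143.33 = 50.16 mol
n(Z) = 3.352×1000 / 113.42 = 29.55 mol
n/ν for J = 27.18/2 = 13.59
n/ν for D = 50.16/4 = 12.54
n/ν for Z = 29.55/4 = 7.388
Smallest n/ν is Z → limiting reagent.
n(L) = (1/4) × 29.55 = 7.388 mol
mass = 7.388 × 107.26 = 792.4 g

792 g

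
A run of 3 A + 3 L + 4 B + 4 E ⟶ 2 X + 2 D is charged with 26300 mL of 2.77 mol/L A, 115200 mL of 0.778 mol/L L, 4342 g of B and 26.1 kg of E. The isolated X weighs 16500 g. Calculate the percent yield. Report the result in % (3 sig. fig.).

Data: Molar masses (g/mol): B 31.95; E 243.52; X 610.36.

55.7 %

n(A) = 2.77 × 26300/1000 = 72.85 mol
n(L) = 0.778 × 115200/1000 = 89.63 mol
n(B) = 4342 / 31.95 = 135.9 mol
n(E) = 26.10×1000 / 243.52 = 107.2 mol
n/ν for A = 72.85/3 = 24.28
n/ν for L = 89.63/3 = 29.88
n/ν for B = 135.9/4 = 33.98
n/ν for E = 107.2/4 = 26.80
Smallest n/ν is A → limiting reagent.
theoretical n(X) = (2/3) × 72.85 = 48.57 mol → 29650 g
% yield = 16500 / 29650 × 100 = 55.65 %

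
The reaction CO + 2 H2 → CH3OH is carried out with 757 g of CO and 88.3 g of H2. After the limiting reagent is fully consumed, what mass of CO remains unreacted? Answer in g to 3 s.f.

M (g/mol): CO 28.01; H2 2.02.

145 g

n(CO) = 757.0 / 28.01 = 27.03 mol
n(H2) = 88.30 / 2.02 = 43.71 mol
n/ν → CO: 27.03, H2: 21.86; H2 is limiting.
CO consumed = (1/2) × 43.71 = 21.86 mol
CO remaining = 27.03 − 21.86 = 5.170 mol
mass = 5.170 × 28.01 = 144.8 g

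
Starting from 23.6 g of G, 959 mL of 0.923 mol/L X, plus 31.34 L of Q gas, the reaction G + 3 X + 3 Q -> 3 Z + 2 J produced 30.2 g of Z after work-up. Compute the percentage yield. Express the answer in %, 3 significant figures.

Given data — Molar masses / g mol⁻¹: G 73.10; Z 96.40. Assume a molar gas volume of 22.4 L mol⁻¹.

n(G) = 23.60 / 73.10 = 0.3228 mol
n(X) = 0.923 × 959.0/1000 = 0.8852 mol
n(Q) = 31.34 / 22.4 = 1.399 mol
n/ν → G: 0.3228, X: 0.2951, Q: 0.4663; X is limiting.
theoretical n(Z) = (3/3) × 0.8852 = 0.8852 mol → 85.33 g
% yield = 30.2 / 85.33 × 100 = 35.39 %

35.4 %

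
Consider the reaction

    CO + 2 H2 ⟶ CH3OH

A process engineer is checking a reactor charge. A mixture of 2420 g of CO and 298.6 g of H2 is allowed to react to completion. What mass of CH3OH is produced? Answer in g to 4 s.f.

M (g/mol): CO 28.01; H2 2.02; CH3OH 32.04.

n(CO) = 2420 / 28.01 = 86.40 mol
n(H2) = 298.6 / 2.02 = 147.8 mol
n/ν for CO = 86.40/1 = 86.40
n/ν for H2 = 147.8/2 = 73.90
Smallest n/ν is H2 → limiting reagent.
n(CH3OH) = (1/2) × 147.8 = 73.90 mol
mass = 73.90 × 32.04 = 2368 g

2368 g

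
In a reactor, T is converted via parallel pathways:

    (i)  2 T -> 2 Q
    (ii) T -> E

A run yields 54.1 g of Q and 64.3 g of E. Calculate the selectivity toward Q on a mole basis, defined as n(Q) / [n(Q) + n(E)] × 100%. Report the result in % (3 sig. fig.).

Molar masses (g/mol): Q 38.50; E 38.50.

n(Q) = 54.1 / 38.50 = 1.405 mol
n(E) = 64.3 / 38.50 = 1.670 mol
selectivity = 1.405/(1.405+1.670) × 100 = 45.69 %

45.7 %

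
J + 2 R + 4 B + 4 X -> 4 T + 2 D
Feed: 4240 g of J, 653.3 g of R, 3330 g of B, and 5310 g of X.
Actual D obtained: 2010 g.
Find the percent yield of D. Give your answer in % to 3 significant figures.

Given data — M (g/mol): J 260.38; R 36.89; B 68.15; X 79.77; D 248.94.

45.6 %

n(J) = 4240 / 260.38 = 16.28 mol
n(R) = 653.3 / 36.89 = 17.71 mol
n(B) = 3330 / 68.15 = 48.86 mol
n(X) = 5310 / 79.77 = 66.57 mol
n/ν for J = 16.28/1 = 16.28
n/ν for R = 17.71/2 = 8.855
n/ν for B = 48.86/4 = 12.22
n/ν for X = 66.57/4 = 16.64
Smallest n/ν is R → limiting reagent.
theoretical n(D) = (2/2) × 17.71 = 17.71 mol → 4409 g
% yield = 2010 / 4409 × 100 = 45.59 %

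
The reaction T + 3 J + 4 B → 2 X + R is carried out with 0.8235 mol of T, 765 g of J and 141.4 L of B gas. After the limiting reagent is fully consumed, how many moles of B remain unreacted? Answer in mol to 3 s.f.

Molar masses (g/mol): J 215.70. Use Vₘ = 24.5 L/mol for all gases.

n(T) = 0.8235 mol
n(J) = 765.0 / 215.70 = 3.547 mol
n(B) = 141.4 / 24.5 = 5.771 mol
n/ν → T: 0.8235, J: 1.182, B: 1.443; T is limiting.
B consumed = (4/1) × 0.8235 = 3.294 mol
B remaining = 5.771 − 3.294 = 2.477 mol

2.48 mol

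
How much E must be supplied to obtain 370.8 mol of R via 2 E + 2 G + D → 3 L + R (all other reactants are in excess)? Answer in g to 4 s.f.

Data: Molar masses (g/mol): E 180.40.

133800 g

n(R) = 370.8 mol
n(E) = (2/1) × 370.8 = 741.6 mol
mass = 741.6 × 180.40 = 133800 g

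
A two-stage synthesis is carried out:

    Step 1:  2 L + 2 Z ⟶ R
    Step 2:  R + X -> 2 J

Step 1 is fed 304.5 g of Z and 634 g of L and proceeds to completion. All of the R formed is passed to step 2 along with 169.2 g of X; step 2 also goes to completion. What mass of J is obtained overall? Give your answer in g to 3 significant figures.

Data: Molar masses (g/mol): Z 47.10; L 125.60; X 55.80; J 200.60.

1010 g

Step 1:
n(Z) = 304.5 / 47.10 = 6.465 mol
n(L) = 634.0 / 125.60 = 5.048 mol
n/ν for Z = 6.465/2 = 3.233
n/ν for L = 5.048/2 = 2.524
Smallest n/ν is L → limiting reagent.
n(R) produced = (1/2) × 5.048 = 2.524 mol
Step 2:
n(R) available = 2.524 mol
n(X) = 169.2 / 55.80 = 3.032 mol
n/ν for R = 2.524/1 = 2.524
n/ν for X = 3.032/1 = 3.032
Smallest n/ν is R → limiting reagent.
n(J) = (2/1) × 2.524 = 5.048 mol
mass = 5.048 × 200.60 = 1013 g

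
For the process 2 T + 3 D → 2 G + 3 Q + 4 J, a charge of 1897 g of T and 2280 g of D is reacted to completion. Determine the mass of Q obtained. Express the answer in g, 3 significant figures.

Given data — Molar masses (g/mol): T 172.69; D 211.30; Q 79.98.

863 g

n(T) = 1897 / 172.69 = 10.99 mol
n(D) = 2280 / 211.30 = 10.79 mol
n/ν → T: 5.495, D: 3.597; D is limiting.
n(Q) = (3/3) × 10.79 = 10.79 mol
mass = 10.79 × 79.98 = 863.0 g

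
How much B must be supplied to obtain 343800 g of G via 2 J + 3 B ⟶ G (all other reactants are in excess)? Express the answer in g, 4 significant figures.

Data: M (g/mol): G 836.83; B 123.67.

152400 g

n(G) = 343800 / 836.83 = 410.8 mol
n(B) = (3/1) × 410.8 = 1232 mol
mass = 1232 × 123.67 = 152400 g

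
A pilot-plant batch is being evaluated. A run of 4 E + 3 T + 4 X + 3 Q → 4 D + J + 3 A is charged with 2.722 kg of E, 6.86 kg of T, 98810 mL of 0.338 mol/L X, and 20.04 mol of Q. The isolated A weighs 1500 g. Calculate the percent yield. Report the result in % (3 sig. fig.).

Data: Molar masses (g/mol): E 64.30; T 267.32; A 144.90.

n(E) = 2.722×1000 / 64.30 = 42.33 mol
n(T) = 6.860×1000 / 267.32 = 25.66 mol
n(X) = 0.338 × 98810/1000 = 33.40 mol
n(Q) = 20.04 mol
n/ν for E = 42.33/4 = 10.58
n/ν for T = 25.66/3 = 8.553
n/ν for X = 33.40/4 = 8.350
n/ν for Q = 20.04/3 = 6.680
Smallest n/ν is Q → limiting reagent.
theoretical n(A) = (3/3) × 20.04 = 20.04 mol → 2904 g
% yield = 1500 / 2904 × 100 = 51.65 %

51.7 %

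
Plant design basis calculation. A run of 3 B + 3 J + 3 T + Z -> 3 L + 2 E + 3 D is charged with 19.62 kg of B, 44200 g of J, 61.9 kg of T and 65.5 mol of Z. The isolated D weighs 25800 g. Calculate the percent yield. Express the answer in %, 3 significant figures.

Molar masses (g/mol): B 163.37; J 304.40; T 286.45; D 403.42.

53.3 %

n(B) = 19.62×1000 / 163.37 = 120.1 mol
n(J) = 44200 / 304.40 = 145.2 mol
n(T) = 61.90×1000 / 286.45 = 216.1 mol
n(Z) = 65.50 mol
n/ν for B = 120.1/3 = 40.03
n/ν for J = 145.2/3 = 48.40
n/ν for T = 216.1/3 = 72.03
n/ν for Z = 65.50/1 = 65.50
Smallest n/ν is B → limiting reagent.
theoretical n(D) = (3/3) × 120.1 = 120.1 mol → 48450 g
% yield = 25800 / 48450 × 100 = 53.25 %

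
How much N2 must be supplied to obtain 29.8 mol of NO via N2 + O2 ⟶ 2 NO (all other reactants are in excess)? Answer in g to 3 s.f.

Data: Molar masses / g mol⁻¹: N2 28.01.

n(NO) = 29.80 mol
n(N2) = (1/2) × 29.80 = 14.90 mol
mass = 14.90 × 28.01 = 417.3 g

417 g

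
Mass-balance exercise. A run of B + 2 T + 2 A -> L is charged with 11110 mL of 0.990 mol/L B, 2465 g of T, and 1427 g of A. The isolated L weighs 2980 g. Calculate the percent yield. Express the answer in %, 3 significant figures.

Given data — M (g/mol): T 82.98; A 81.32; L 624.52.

n(B) = 0.990 × 11110/1000 = 11.00 mol
n(T) = 2465 / 82.98 = 29.71 mol
n(A) = 1427 / 81.32 = 17.55 mol
n/ν for B = 11.00/1 = 11.00
n/ν for T = 29.71/2 = 14.86
n/ν for A = 17.55/2 = 8.775
Smallest n/ν is A → limiting reagent.
theoretical n(L) = (1/2) × 17.55 = 8.775 mol → 5480 g
% yield = 2980 / 5480 × 100 = 54.38 %

54.4 %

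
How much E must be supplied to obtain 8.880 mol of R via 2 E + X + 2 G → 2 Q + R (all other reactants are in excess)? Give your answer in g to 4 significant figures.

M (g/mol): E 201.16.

3573 g

n(R) = 8.880 mol
n(E) = (2/1) × 8.880 = 17.76 mol
mass = 17.76 × 201.16 = 3573 g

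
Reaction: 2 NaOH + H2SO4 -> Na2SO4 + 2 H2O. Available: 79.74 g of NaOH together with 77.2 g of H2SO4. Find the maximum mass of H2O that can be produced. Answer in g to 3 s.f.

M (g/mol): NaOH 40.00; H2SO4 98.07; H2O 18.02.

n(NaOH) = 79.74 / 40.00 = 1.994 mol
n(H2SO4) = 77.20 / 98.07 = 0.7872 mol
n/ν for NaOH = 1.994/2 = 0.9970
n/ν for H2SO4 = 0.7872/1 = 0.7872
Smallest n/ν is H2SO4 → limiting reagent.
n(H2O) = (2/1) × 0.7872 = 1.574 mol
mass = 1.574 × 18.02 = 28.36 g

28.4 g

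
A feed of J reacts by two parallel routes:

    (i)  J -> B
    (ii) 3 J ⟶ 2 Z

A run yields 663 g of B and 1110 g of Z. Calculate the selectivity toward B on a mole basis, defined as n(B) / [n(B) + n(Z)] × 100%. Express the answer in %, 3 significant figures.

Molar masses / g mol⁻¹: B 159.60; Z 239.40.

n(B) = 663 / 159.60 = 4.154 mol
n(Z) = 1110 / 239.40 = 4.637 mol
selectivity = 4.154/(4.154+4.637) × 100 = 47.25 %

47.3 %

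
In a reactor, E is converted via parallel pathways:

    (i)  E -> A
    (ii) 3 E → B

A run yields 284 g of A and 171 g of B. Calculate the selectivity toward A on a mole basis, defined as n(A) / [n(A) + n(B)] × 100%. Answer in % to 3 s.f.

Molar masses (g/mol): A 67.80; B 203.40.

n(A) = 284 / 67.80 = 4.189 mol
n(B) = 171 / 203.40 = 0.8407 mol
selectivity = 4.189/(4.189+0.8407) × 100 = 83.29 %

83.3 %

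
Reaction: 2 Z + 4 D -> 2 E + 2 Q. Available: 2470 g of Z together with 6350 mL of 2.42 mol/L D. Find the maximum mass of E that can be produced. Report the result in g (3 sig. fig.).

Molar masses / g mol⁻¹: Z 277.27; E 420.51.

3230 g

n(Z) = 2470 / 277.27 = 8.908 mol
n(D) = 2.42 × 6350/1000 = 15.37 mol
n/ν for Z = 8.908/2 = 4.454
n/ν for D = 15.37/4 = 3.843
Smallest n/ν is D → limiting reagent.
n(E) = (2/4) × 15.37 = 7.685 mol
mass = 7.685 × 420.51 = 3232 g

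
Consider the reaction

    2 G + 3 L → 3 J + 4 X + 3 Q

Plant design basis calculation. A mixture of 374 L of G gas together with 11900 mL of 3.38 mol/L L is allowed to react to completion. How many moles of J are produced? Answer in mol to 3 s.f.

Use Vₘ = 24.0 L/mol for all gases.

23.4 mol

n(G) = 374.0 / 24.0 = 15.58 mol
n(L) = 3.38 × 11900/1000 = 40.22 mol
n/ν for G = 15.58/2 = 7.790
n/ν for L = 40.22/3 = 13.41
Smallest n/ν is G → limiting reagent.
n(J) = (3/2) × 15.58 = 23.37 mol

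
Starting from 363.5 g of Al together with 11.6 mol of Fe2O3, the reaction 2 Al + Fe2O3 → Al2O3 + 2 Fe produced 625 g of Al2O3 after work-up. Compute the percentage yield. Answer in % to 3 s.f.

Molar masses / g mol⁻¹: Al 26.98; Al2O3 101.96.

91.0 %

n(Al) = 363.5 / 26.98 = 13.47 mol
n(Fe2O3) = 11.60 mol
n/ν → Al: 6.735, Fe2O3: 11.60; Al is limiting.
theoretical n(Al2O3) = (1/2) × 13.47 = 6.735 mol → 686.7 g
% yield = 625 / 686.7 × 100 = 91.01 %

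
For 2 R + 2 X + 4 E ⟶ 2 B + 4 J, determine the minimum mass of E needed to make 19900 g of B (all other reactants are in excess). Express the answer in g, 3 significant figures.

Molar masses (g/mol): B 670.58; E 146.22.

8680 g

n(B) = 19900 / 670.58 = 29.68 mol
n(E) = (4/2) × 29.68 = 59.36 mol
mass = 59.36 × 146.22 = 8680 g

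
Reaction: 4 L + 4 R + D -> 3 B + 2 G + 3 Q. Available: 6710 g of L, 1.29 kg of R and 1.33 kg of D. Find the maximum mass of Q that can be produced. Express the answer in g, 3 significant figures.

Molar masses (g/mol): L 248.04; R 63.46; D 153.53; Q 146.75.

n(L) = 6710 / 248.04 = 27.05 mol
n(R) = 1.290×1000 / 63.46 = 20.33 mol
n(D) = 1.330×1000 / 153.53 = 8.663 mol
n/ν → L: 6.763, R: 5.083, D: 8.663; R is limiting.
n(Q) = (3/4) × 20.33 = 15.25 mol
mass = 15.25 × 146.75 = 2238 g

2240 g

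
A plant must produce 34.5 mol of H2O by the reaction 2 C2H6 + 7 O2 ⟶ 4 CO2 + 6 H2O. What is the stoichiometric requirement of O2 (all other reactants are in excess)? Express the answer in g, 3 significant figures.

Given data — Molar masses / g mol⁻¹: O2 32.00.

1290 g

n(H2O) = 34.50 mol
n(O2) = (7/6) × 34.50 = 40.25 mol
mass = 40.25 × 32.00 = 1288 g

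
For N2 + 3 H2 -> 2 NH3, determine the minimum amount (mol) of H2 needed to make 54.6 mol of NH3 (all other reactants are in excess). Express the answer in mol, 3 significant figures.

n(NH3) = 54.60 mol
n(H2) = (3/2) × 54.60 = 81.90 mol

81.9 mol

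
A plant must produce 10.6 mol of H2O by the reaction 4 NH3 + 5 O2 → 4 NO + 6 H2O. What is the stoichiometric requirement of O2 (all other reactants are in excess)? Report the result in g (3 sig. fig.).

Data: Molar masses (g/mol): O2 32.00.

283 g

n(H2O) = 10.60 mol
n(O2) = (5/6) × 10.60 = 8.833 mol
mass = 8.833 × 32.00 = 282.7 g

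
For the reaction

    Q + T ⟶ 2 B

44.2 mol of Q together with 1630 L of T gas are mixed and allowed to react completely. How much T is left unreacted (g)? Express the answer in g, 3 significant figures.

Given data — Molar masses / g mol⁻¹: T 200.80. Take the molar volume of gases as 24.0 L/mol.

4760 g

n(Q) = 44.20 mol
n(T) = 1630 / 24.0 = 67.92 mol
n/ν for Q = 44.20/1 = 44.20
n/ν for T = 67.92/1 = 67.92
Smallest n/ν is Q → limiting reagent.
T consumed = (1/1) × 44.20 = 44.20 mol
T remaining = 67.92 − 44.20 = 23.72 mol
mass = 23.72 × 200.80 = 4763 g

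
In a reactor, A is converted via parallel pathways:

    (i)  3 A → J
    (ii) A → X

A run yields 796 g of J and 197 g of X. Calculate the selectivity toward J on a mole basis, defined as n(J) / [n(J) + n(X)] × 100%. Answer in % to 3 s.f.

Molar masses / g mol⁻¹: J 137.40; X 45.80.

n(J) = 796 / 137.40 = 5.793 mol
n(X) = 197 / 45.80 = 4.301 mol
selectivity = 5.793/(5.793+4.301) × 100 = 57.39 %

57.4 %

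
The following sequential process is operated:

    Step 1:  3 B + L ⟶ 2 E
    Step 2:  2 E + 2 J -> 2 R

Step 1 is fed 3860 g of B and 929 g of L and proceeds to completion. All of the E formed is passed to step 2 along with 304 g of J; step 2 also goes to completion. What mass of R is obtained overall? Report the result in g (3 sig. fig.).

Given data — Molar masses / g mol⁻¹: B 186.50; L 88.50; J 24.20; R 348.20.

Step 1:
n(B) = 3860 / 186.50 = 20.70 mol
n(L) = 929.0 / 88.50 = 10.50 mol
n/ν for B = 20.70/3 = 6.900
n/ν for L = 10.50/1 = 10.50
Smallest n/ν is B → limiting reagent.
n(E) produced = (2/3) × 20.70 = 13.80 mol
Step 2:
n(E) available = 13.80 mol
n(J) = 304.0 / 24.20 = 12.56 mol
n/ν for E = 13.80/2 = 6.900
n/ν for J = 12.56/2 = 6.280
Smallest n/ν is J → limiting reagent.
n(R) = (2/2) × 12.56 = 12.56 mol
mass = 12.56 × 348.20 = 4373 g

4370 g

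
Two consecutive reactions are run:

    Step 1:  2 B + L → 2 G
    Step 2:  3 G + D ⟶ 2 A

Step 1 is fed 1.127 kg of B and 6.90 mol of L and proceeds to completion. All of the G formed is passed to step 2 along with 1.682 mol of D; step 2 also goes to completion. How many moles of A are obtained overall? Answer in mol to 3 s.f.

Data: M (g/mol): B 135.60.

Step 1:
n(B) = 1.127×1000 / 135.60 = 8.311 mol
n(L) = 6.900 mol
n/ν for B = 8.311/2 = 4.156
n/ν for L = 6.900/1 = 6.900
Smallest n/ν is B → limiting reagent.
n(G) produced = (2/2) × 8.311 = 8.311 mol
Step 2:
n(G) available = 8.311 mol
n(D) = 1.682 mol
n/ν for G = 8.311/3 = 2.770
n/ν for D = 1.682/1 = 1.682
Smallest n/ν is D → limiting reagent.
n(A) = (2/1) × 1.682 = 3.364 mol

3.36 mol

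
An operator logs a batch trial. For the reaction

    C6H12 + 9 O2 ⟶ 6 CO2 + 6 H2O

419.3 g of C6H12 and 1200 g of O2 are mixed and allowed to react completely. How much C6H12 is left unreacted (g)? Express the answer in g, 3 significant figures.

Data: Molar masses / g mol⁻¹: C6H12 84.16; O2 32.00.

68.6 g

n(C6H12) = 419.3 / 84.16 = 4.982 mol
n(O2) = 1200 / 32.00 = 37.50 mol
n/ν for C6H12 = 4.982/1 = 4.982
n/ν for O2 = 37.50/9 = 4.167
Smallest n/ν is O2 → limiting reagent.
C6H12 consumed = (1/9) × 37.50 = 4.167 mol
C6H12 remaining = 4.982 − 4.167 = 0.8150 mol
mass = 0.8150 × 84.16 = 68.59 g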